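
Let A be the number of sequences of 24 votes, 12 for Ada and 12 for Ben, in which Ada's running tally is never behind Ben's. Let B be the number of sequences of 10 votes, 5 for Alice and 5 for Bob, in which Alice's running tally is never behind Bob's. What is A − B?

Reading a vote for the leader as '(' and for the other as ')' turns such a sequence into a balanced string of 12 pairs, so the count is C_12. So A = C_12 = 208012.
Reading a vote for the leader as '(' and for the other as ')' turns such a sequence into a balanced string of 5 pairs, so the count is C_5. So B = C_5 = 42.
A − B = 208012 − 42 = 207970.

207970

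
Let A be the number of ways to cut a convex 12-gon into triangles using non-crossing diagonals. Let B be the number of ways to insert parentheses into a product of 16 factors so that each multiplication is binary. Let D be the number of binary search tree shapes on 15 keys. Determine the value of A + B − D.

16796

The number of triangulations of a 12-gon is the Catalan number C_10 (index = sides − 2). So A = C_10 = 16796.
Bracketing 16 factors into binary products is counted by C_{16−1} = C_15. So B = C_15 = 9694845.
Binary trees (left/right distinguished) on n nodes are counted by C_n; here n = 15. So D = C_15 = 9694845.
A + B − D = 16796 + 9694845 − 9694845 = 16796.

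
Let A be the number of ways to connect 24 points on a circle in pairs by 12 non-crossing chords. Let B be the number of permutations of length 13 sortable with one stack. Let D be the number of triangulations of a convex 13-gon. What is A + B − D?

892126

Pairing 24 circle points by 12 non-crossing chords gives C_12 matchings. So A = C_12 = 208012.
By Knuth's characterisation, the stack-sortable permutations of length 13 are the 231-avoiders, numbering C_13. So B = C_13 = 742900.
The number of triangulations of a 13-gon is the Catalan number C_11 (index = sides − 2). So D = C_11 = 58786.
A + B − D = 208012 + 742900 − 58786 = 892126.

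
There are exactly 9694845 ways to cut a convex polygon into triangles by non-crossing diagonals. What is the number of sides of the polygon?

Triangulations of a convex m-gon are counted by C_{m−2}, and C_15 = 9694845.
So m − 2 = 15, giving m = 17 sides.

17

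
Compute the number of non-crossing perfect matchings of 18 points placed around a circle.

4862

Pairing 18 circle points by 9 non-crossing chords gives C_9 matchings.
C_9 = 4862.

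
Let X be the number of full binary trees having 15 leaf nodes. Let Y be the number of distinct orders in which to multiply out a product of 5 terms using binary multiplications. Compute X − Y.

2674426

A full binary tree with L leaves has L−1 internal nodes and is counted by C_{L−1}; L = 15 gives C_14. So X = C_14 = 2674440.
Bracketing 5 factors into binary products is counted by C_{5−1} = C_4. So Y = C_4 = 14.
X − Y = 2674440 − 14 = 2674426.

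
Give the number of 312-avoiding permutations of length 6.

132

Permutations of [n] avoiding any single length-3 pattern are counted by C_n; here n = 6.
C_6 = 132.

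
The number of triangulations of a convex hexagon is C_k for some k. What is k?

4

Triangulations of a convex m-gon are counted by C_{m−2}; with m = 6 this is C_4.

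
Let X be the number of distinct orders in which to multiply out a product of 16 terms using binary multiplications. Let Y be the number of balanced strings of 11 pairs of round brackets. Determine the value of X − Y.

Bracketing 16 factors into binary products is counted by C_{16−1} = C_15. So X = C_15 = 9694845.
A balanced arrangement of 11 bracket pairs is a Dyck word of semilength 11, so the count is C_11. So Y = C_11 = 58786.
X − Y = 9694845 − 58786 = 9636059.

9636059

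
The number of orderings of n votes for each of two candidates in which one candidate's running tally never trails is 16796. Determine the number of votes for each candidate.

Such ballot sequences with n votes each are counted by C_n; 16796 = C_10.

10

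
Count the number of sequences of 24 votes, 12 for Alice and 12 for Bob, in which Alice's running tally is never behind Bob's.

208012

Ballot sequences with n votes each where one side never trails are Dyck words, counted by C_n; here n = 12.
C_12 = 208012.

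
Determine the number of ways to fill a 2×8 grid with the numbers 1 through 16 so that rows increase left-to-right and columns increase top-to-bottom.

1430

By the hook-length formula (or a Dyck-path bijection), SYT of shape 2×8 number C_8.
C_8 = C_7 · 2(2·7+1)/(7+2) = 429 · 30/9 = 1430.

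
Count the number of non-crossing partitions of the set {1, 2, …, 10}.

16796

Non-crossing partitions of an n-element set are counted by C_n; here n = 10.
C_10 = C_9 · 2(2·9+1)/(9+2) = 4862 · 38/11 = 16796.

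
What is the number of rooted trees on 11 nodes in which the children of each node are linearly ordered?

Rooted ordered (plane) trees on m nodes have m−1 edges and are counted by C_{m−1}; m = 11 gives C_10.
C_10 = C_9 · 2(2·9+1)/(9+2) = 4862 · 38/11 = 16796.

16796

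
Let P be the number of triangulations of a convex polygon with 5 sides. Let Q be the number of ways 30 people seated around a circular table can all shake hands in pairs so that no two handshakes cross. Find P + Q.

9694850

A convex 5-gon is triangulated into 3 triangles, and the number of such triangulations is the Catalan number C_{5−2} = C_3. So P = C_3 = 5.
With 30 = 2·15 people, non-crossing handshake pairings are non-crossing perfect matchings on a circle, counted by C_15. So Q = C_15 = 9694845.
P + Q = 5 + 9694845 = 9694850.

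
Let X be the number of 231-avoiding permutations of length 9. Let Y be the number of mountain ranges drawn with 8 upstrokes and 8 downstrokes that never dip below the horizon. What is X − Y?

Permutations of [n] avoiding any single length-3 pattern are counted by C_n; here n = 9. So X = C_9 = 4862.
A Dyck path with 8 up-steps and 8 down-steps has semilength 8, so there are C_8 of them. So Y = C_8 = 1430.
X − Y = 4862 − 1430 = 3432.

3432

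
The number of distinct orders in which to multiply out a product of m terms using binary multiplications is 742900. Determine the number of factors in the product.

14

Parenthesizations of m factors are counted by C_{m−1}; 742900 = C_13.
So the index is 13, and the number of factors is 13 + 1 = 14.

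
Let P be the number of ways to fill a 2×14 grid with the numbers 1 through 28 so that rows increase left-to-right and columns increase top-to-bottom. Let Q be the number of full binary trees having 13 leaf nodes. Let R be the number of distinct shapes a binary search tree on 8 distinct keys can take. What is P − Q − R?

2464998

Standard Young tableaux of shape 2×n are counted by C_n; here n = 14. So P = C_14 = 2674440.
A full binary tree with L leaves has L−1 internal nodes and is counted by C_{L−1}; L = 13 gives C_12. So Q = C_12 = 208012.
There are C_n binary search tree shapes on n keys; with n = 8 that is C_8. So R = C_8 = 1430.
P − Q − R = 2674440 − 208012 − 1430 = 2464998.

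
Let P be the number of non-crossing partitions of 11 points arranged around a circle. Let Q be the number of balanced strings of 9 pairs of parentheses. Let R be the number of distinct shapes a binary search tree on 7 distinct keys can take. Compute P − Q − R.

53495

The non-crossing partitions of [11] form a lattice of size C_11. So P = C_11 = 58786.
A balanced arrangement of 9 bracket pairs is a Dyck word of semilength 9, so the count is C_9. So Q = C_9 = 4862.
Binary trees (left/right distinguished) on n nodes are counted by C_n; here n = 7. So R = C_7 = 429.
P − Q − R = 58786 − 4862 − 429 = 53495.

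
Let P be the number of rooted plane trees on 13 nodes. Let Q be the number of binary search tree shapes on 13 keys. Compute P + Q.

A rooted plane tree on 13 nodes has 12 edges, and such trees are counted by C_12. So P = C_12 = 208012.
There are C_n binary search tree shapes on n keys; with n = 13 that is C_13. So Q = C_13 = 742900.
P + Q = 208012 + 742900 = 950912.

950912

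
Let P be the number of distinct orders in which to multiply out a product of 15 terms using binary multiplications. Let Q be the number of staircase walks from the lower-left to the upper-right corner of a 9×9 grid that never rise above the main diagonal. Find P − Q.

2669578

Ways to associate a product of 15 factors correspond to binary trees on 15 leaves, so the count is C_14. So P = C_14 = 2674440.
Monotone paths in an n×n grid that stay weakly below the diagonal are counted by C_n; here n = 9. So Q = C_9 = 4862.
P − Q = 2674440 − 4862 = 2669578.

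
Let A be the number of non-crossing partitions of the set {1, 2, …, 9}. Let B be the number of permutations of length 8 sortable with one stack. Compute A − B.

3432

The non-crossing partitions of [9] form a lattice of size C_9. So A = C_9 = 4862.
Stack-sortable permutations are exactly the 231-avoiding ones, counted by C_n; here n = 8. So B = C_8 = 1430.
A − B = 4862 − 1430 = 3432.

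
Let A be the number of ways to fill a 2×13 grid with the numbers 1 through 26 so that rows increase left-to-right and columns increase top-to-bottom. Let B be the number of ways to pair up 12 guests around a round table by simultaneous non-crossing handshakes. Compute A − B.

742768

By the hook-length formula (or a Dyck-path bijection), SYT of shape 2×13 number C_13. So A = C_13 = 742900.
With 12 = 2·6 people, non-crossing handshake pairings are non-crossing perfect matchings on a circle, counted by C_6. So B = C_6 = 132.
A − B = 742900 − 132 = 742768.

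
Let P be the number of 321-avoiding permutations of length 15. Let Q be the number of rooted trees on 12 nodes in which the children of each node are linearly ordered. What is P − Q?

For any fixed pattern of length 3, the pattern-avoiding permutations of [15] number C_15. So P = C_15 = 9694845.
Rooted ordered (plane) trees on m nodes have m−1 edges and are counted by C_{m−1}; m = 12 gives C_11. So Q = C_11 = 58786.
P − Q = 9694845 − 58786 = 9636059.

9636059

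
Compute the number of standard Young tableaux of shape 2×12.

By the hook-length formula (or a Dyck-path bijection), SYT of shape 2×12 number C_12.
C_12 = C(24,12)/13 = 2704156/13 = 208012.

208012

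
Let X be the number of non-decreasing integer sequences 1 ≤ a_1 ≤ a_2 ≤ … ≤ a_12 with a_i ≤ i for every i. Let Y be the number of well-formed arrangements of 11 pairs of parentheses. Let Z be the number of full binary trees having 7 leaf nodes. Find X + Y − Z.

266666

Such sub-staircase sequences of length n are counted by C_n; here n = 12. So X = C_12 = 208012.
A balanced arrangement of 11 bracket pairs is a Dyck word of semilength 11, so the count is C_11. So Y = C_11 = 58786.
Full binary trees with 7 leaves have 7−1 = 6 internal nodes, so there are C_6 of them. So Z = C_6 = 132.
X + Y − Z = 208012 + 58786 − 132 = 266666.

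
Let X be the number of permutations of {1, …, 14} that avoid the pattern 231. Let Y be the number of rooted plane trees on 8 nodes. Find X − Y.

2674011

For any fixed pattern of length 3, the pattern-avoiding permutations of [14] number C_14. So X = C_14 = 2674440.
A rooted plane tree on 8 nodes has 7 edges, and such trees are counted by C_7. So Y = C_7 = 429.
X − Y = 2674440 − 429 = 2674011.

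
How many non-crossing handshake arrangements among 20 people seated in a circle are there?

16796

With 20 = 2·10 people, non-crossing handshake pairings are non-crossing perfect matchings on a circle, counted by C_10.
C_10 = C(20,10)/11 = 184756/11 = 16796.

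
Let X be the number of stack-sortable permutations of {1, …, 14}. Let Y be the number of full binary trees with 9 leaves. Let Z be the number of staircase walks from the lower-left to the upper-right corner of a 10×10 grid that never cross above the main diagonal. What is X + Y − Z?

2659074

By Knuth's characterisation, the stack-sortable permutations of length 14 are the 231-avoiders, numbering C_14. So X = C_14 = 2674440.
Full binary trees with 9 leaves have 9−1 = 8 internal nodes, so there are C_8 of them. So Y = C_8 = 1430.
Sub-diagonal monotone paths from (0,0) to (10,10) biject with Dyck paths of semilength 10, giving C_10. So Z = C_10 = 16796.
X + Y − Z = 2674440 + 1430 − 16796 = 2659074.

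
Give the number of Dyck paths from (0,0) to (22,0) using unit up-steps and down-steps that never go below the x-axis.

58786

Dyck paths of semilength n (length 2n) are counted by C_n; here n = 11.
C_11 = 58786.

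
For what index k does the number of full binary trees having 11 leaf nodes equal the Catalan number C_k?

10

Full binary trees with 11 leaves have 11−1 = 10 internal nodes, so there are C_10 of them.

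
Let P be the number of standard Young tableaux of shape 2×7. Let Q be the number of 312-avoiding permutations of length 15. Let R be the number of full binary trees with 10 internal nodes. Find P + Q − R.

9678478

Standard Young tableaux of shape 2×n are counted by C_n; here n = 7. So P = C_7 = 429.
For any fixed pattern of length 3, the pattern-avoiding permutations of [15] number C_15. So Q = C_15 = 9694845.
Full binary trees with n internal nodes are counted by C_n; here n = 10. So R = C_10 = 16796.
P + Q − R = 429 + 9694845 − 16796 = 9678478.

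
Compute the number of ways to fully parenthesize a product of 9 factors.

Bracketing 9 factors into binary products is counted by C_{9−1} = C_8.
C_8 = C(16,8)/9 = 12870/9 = 1430.

1430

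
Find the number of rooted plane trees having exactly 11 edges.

A rooted plane tree with 11 edges has 12 nodes, and the count is C_11.
C_11 = C(22,11)/12 = 705432/12 = 58786.

58786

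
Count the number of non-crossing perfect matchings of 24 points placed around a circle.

208012

Pairing 24 circle points by 12 non-crossing chords gives C_12 matchings.
C_12 = 208012.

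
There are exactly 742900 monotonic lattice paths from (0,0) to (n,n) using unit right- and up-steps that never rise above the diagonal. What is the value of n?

13

Such diagonal-avoiding paths in an n×n grid are counted by C_n, and C_13 = 742900.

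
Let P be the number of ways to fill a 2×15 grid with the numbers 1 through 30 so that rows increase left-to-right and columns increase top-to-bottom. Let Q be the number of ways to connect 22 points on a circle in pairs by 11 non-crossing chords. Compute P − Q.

Standard Young tableaux of shape 2×n are counted by C_n; here n = 15. So P = C_15 = 9694845.
Non-crossing perfect matchings of 2n points on a circle are counted by C_n; with 22 points, n = 11. So Q = C_11 = 58786.
P − Q = 9694845 − 58786 = 9636059.

9636059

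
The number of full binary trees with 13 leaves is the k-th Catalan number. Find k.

12

A full binary tree with L leaves has L−1 internal nodes and is counted by C_{L−1}; L = 13 gives C_12.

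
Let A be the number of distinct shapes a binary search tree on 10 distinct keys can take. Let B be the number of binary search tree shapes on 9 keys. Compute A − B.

There are C_n binary search tree shapes on n keys; with n = 10 that is C_10. So A = C_10 = 16796.
Binary trees (left/right distinguished) on n nodes are counted by C_n; here n = 9. So B = C_9 = 4862.
A − B = 16796 − 4862 = 11934.

11934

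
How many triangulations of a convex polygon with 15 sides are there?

742900

Triangulations of a convex m-gon are counted by C_{m−2}; with m = 15 this is C_13.
C_13 = C(26,13)/14 = 10400600/14 = 742900.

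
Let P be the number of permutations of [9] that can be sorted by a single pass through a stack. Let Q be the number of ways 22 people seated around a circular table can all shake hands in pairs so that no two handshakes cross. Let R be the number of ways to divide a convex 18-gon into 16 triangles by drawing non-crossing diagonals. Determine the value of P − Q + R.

35303746

By Knuth's characterisation, the stack-sortable permutations of length 9 are the 231-avoiders, numbering C_9. So P = C_9 = 4862.
With 22 = 2·11 people, non-crossing handshake pairings are non-crossing perfect matchings on a circle, counted by C_11. So Q = C_11 = 58786.
A convex 18-gon is triangulated into 16 triangles, and the number of such triangulations is the Catalan number C_{18−2} = C_16. So R = C_16 = 35357670.
P − Q + R = 4862 − 58786 + 35357670 = 35303746.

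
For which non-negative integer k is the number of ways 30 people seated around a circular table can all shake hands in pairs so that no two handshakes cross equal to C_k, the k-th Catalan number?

Non-crossing handshake pairings of 2n people are counted by C_n; 30 people gives n = 15.

15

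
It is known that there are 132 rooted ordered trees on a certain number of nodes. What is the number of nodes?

7

Rooted ordered trees on m nodes are counted by C_{m−1}. Since C_6 = 132, the index is 6.
So the index is 6, and the number of nodes is 6 + 1 = 7.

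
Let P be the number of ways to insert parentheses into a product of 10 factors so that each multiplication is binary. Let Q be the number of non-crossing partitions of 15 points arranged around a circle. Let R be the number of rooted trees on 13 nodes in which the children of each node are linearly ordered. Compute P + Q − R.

9491695

Bracketing 10 factors into binary products is counted by C_{10−1} = C_9. So P = C_9 = 4862.
The non-crossing partitions of [15] form a lattice of size C_15. So Q = C_15 = 9694845.
A rooted plane tree on 13 nodes has 12 edges, and such trees are counted by C_12. So R = C_12 = 208012.
P + Q − R = 4862 + 9694845 − 208012 = 9491695.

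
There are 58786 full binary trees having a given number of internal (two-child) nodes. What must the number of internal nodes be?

Full binary trees with n internal nodes are counted by C_n. The Catalan number equal to 58786 is C_11.

11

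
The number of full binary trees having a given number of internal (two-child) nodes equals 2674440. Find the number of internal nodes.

14

Full binary trees with n internal nodes are counted by C_n, and C_14 = 2674440.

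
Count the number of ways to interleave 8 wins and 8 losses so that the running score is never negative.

Ballot sequences with n votes each where one side never trails are Dyck words, counted by C_n; here n = 8.
C_8 = C_7 · 2(2·7+1)/(7+2) = 429 · 30/9 = 1430.

1430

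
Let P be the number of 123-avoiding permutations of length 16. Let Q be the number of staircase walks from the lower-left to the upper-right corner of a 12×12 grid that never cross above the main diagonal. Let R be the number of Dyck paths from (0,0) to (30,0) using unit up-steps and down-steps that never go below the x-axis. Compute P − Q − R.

Permutations of [n] avoiding any single length-3 pattern are counted by C_n; here n = 16. So P = C_16 = 35357670.
Monotone paths in an n×n grid that stay weakly below the diagonal are counted by C_n; here n = 12. So Q = C_12 = 208012.
Dyck paths of semilength n (length 2n) are counted by C_n; here n = 15. So R = C_15 = 9694845.
P − Q − R = 35357670 − 208012 − 9694845 = 25454813.

25454813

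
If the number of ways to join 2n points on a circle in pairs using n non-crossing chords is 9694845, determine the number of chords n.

Non-crossing pairings of 2n points on a circle are counted by C_n, and C_15 = 9694845.

15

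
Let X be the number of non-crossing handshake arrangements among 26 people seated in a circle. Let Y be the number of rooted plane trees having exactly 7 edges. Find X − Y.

742471

With 26 = 2·13 people, non-crossing handshake pairings are non-crossing perfect matchings on a circle, counted by C_13. So X = C_13 = 742900.
A rooted plane tree with 7 edges has 8 nodes, and the count is C_7. So Y = C_7 = 429.
X − Y = 742900 − 429 = 742471.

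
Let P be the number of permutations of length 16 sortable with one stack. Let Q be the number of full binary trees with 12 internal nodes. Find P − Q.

Stack-sortable permutations are exactly the 231-avoiding ones, counted by C_n; here n = 16. So P = C_16 = 35357670.
The number of full binary trees on 12 internal nodes is the Catalan number C_12. So Q = C_12 = 208012.
P − Q = 35357670 − 208012 = 35149658.

35149658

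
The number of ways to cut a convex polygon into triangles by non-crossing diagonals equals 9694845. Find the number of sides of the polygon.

Triangulations of a convex m-gon are counted by C_{m−2}. Since C_15 = 9694845, the index is 15.
So m − 2 = 15, giving m = 17 sides.

17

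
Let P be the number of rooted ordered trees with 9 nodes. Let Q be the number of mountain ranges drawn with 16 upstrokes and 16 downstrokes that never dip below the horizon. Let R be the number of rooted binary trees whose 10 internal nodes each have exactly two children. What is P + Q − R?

35342304

A rooted plane tree on 9 nodes has 8 edges, and such trees are counted by C_8. So P = C_8 = 1430.
Paths of 16 up- and 16 down-steps that never dip below the axis are Dyck paths; their count is C_16. So Q = C_16 = 35357670.
Full binary trees with n internal nodes are counted by C_n; here n = 10. So R = C_10 = 16796.
P + Q − R = 1430 + 35357670 − 16796 = 35342304.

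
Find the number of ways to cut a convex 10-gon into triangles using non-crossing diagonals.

Triangulations of a convex m-gon are counted by C_{m−2}; with m = 10 this is C_8.
C_8 = C_7 · 2(2·7+1)/(7+2) = 429 · 30/9 = 1430.

1430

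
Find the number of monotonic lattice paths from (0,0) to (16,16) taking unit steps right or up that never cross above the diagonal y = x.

35357670

Sub-diagonal monotone paths from (0,0) to (16,16) biject with Dyck paths of semilength 16, giving C_16.
C_16 = C(32,16)/17 = 601080390/17 = 35357670.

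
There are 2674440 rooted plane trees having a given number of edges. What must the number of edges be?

14

Rooted ordered trees with n edges are counted by C_n. Since C_14 = 2674440, the index is 14.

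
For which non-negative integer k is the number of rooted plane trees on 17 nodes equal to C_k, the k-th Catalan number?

Rooted ordered (plane) trees on m nodes have m−1 edges and are counted by C_{m−1}; m = 17 gives C_16.

16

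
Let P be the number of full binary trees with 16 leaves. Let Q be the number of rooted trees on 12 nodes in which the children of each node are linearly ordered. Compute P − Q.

9636059

Full binary trees with 16 leaves have 16−1 = 15 internal nodes, so there are C_15 of them. So P = C_15 = 9694845.
A rooted plane tree on 12 nodes has 11 edges, and such trees are counted by C_11. So Q = C_11 = 58786.
P − Q = 9694845 − 58786 = 9636059.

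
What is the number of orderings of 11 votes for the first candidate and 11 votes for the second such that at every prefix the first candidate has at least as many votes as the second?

58786

Reading a vote for the leader as '(' and for the other as ')' turns such a sequence into a balanced string of 11 pairs, so the count is C_11.
C_11 = C_10 · 2(2·10+1)/(10+2) = 16796 · 42/12 = 58786.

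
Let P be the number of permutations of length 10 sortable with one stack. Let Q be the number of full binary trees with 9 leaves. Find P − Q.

By Knuth's characterisation, the stack-sortable permutations of length 10 are the 231-avoiders, numbering C_10. So P = C_10 = 16796.
A full binary tree with L leaves has L−1 internal nodes and is counted by C_{L−1}; L = 9 gives C_8. So Q = C_8 = 1430.
P − Q = 16796 − 1430 = 15366.

15366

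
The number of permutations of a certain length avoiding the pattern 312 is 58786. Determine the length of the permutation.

Permutations of [n] avoiding a fixed length-3 pattern are counted by C_n. The Catalan number equal to 58786 is C_11.

11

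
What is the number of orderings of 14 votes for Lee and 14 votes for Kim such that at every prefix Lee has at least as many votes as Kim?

2674440

Reading a vote for the leader as '(' and for the other as ')' turns such a sequence into a balanced string of 14 pairs, so the count is C_14.
C_14 = C(28,14)/15 = 40116600/15 = 2674440.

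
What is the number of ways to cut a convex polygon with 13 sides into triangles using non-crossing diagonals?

A convex 13-gon is triangulated into 11 triangles, and the number of such triangulations is the Catalan number C_{13−2} = C_11.
C_11 = 58786.

58786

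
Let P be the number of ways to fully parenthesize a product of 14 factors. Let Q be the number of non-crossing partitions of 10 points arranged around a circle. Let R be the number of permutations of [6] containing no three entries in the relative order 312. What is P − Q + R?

726236

Parenthesizations of m factors correspond to full binary trees with m leaves, counted by C_{m−1}; m = 14 gives C_13. So P = C_13 = 742900.
Non-crossing partitions of an n-element set are counted by C_n; here n = 10. So Q = C_10 = 16796.
For any fixed pattern of length 3, the pattern-avoiding permutations of [6] number C_6. So R = C_6 = 132.
P − Q + R = 742900 − 16796 + 132 = 726236.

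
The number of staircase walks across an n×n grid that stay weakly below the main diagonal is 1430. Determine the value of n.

8

Such diagonal-avoiding paths in an n×n grid are counted by C_n; 1430 = C_8.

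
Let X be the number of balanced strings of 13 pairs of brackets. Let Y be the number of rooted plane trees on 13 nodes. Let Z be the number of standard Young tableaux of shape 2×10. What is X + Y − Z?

934116

With 13 pairs the number of balanced bracket strings is the Catalan number C_13. So X = C_13 = 742900.
A rooted plane tree on 13 nodes has 12 edges, and such trees are counted by C_12. So Y = C_12 = 208012.
Standard Young tableaux of shape 2×n are counted by C_n; here n = 10. So Z = C_10 = 16796.
X + Y − Z = 742900 + 208012 − 16796 = 934116.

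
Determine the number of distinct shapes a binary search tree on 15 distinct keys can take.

9694845

There are C_n binary search tree shapes on n keys; with n = 15 that is C_15.
C_15 = 9694845.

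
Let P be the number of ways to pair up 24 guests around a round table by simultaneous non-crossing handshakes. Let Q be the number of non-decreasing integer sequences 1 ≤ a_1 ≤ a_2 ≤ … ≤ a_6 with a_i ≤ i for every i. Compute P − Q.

Non-crossing handshake pairings of 2n people are counted by C_n; 24 people gives n = 12. So P = C_12 = 208012.
Such sub-staircase sequences of length n are counted by C_n; here n = 6. So Q = C_6 = 132.
P − Q = 208012 − 132 = 207880.

207880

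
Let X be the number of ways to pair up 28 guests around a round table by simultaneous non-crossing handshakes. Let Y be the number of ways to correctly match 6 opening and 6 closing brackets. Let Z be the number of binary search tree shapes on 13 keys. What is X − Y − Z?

1931408

Non-crossing handshake pairings of 2n people are counted by C_n; 28 people gives n = 14. So X = C_14 = 2674440.
With 6 pairs the number of balanced bracket strings is the Catalan number C_6. So Y = C_6 = 132.
Binary trees (left/right distinguished) on n nodes are counted by C_n; here n = 13. So Z = C_13 = 742900.
X − Y − Z = 2674440 − 132 − 742900 = 1931408.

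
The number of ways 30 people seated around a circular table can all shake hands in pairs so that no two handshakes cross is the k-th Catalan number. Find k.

Non-crossing handshake pairings of 2n people are counted by C_n; 30 people gives n = 15.

15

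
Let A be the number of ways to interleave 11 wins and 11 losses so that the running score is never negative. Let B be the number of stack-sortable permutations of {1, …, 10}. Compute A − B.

41990

Reading a vote for the leader as '(' and for the other as ')' turns such a sequence into a balanced string of 11 pairs, so the count is C_11. So A = C_11 = 58786.
By Knuth's characterisation, the stack-sortable permutations of length 10 are the 231-avoiders, numbering C_10. So B = C_10 = 16796.
A − B = 58786 − 16796 = 41990.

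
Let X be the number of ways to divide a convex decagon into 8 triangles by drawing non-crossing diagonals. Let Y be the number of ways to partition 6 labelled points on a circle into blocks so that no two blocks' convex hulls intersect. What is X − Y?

The number of triangulations of a 10-gon is the Catalan number C_8 (index = sides − 2). So X = C_8 = 1430.
Non-crossing partitions of an n-element set are counted by C_n; here n = 6. So Y = C_6 = 132.
X − Y = 1430 − 132 = 1298.

1298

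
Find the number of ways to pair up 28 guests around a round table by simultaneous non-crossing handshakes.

2674440

Non-crossing handshake pairings of 2n people are counted by C_n; 28 people gives n = 14.
C_14 = C(28,14)/15 = 40116600/15 = 2674440.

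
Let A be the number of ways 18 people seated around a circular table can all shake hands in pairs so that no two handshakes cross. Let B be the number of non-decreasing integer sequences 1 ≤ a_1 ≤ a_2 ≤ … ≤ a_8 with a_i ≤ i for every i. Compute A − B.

Non-crossing handshake pairings of 2n people are counted by C_n; 18 people gives n = 9. So A = C_9 = 4862.
Weakly increasing sequences with a_i ≤ i biject with Dyck paths of semilength 8, so there are C_8. So B = C_8 = 1430.
A − B = 4862 − 1430 = 3432.

3432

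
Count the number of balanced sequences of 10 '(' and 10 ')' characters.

A balanced arrangement of 10 bracket pairs is a Dyck word of semilength 10, so the count is C_10.
C_10 = C_9 · 2(2·9+1)/(9+2) = 4862 · 38/11 = 16796.

16796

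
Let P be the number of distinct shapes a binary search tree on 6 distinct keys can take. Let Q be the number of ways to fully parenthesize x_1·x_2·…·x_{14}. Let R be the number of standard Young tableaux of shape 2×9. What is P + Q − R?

There are C_n binary search tree shapes on n keys; with n = 6 that is C_6. So P = C_6 = 132.
Bracketing 14 factors into binary products is counted by C_{14−1} = C_13. So Q = C_13 = 742900.
Standard Young tableaux of shape 2×n are counted by C_n; here n = 9. So R = C_9 = 4862.
P + Q − R = 132 + 742900 − 4862 = 738170.

738170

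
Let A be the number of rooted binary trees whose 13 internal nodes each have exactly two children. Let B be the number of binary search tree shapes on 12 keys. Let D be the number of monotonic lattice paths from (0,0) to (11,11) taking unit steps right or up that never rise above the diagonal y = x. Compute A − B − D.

The number of full binary trees on 13 internal nodes is the Catalan number C_13. So A = C_13 = 742900.
Rooted binary trees with 12 nodes (each child slot possibly empty) number C_12. So B = C_12 = 208012.
Sub-diagonal monotone paths from (0,0) to (11,11) biject with Dyck paths of semilength 11, giving C_11. So D = C_11 = 58786.
A − B − D = 742900 − 208012 − 58786 = 476102.

476102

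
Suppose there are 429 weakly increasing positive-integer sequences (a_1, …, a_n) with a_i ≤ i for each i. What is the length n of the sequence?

7

Such sub-staircase sequences of length n are counted by C_n, and C_7 = 429.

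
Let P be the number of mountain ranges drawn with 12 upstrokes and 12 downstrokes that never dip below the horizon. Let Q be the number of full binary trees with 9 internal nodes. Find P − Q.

Paths of 12 up- and 12 down-steps that never dip below the axis are Dyck paths; their count is C_12. So P = C_12 = 208012.
Full binary trees with n internal nodes are counted by C_n; here n = 9. So Q = C_9 = 4862.
P − Q = 208012 − 4862 = 203150.

203150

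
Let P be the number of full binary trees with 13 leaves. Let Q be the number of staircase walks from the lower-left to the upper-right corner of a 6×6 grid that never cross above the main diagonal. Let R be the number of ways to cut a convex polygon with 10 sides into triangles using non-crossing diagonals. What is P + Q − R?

206714

A full binary tree with L leaves has L−1 internal nodes and is counted by C_{L−1}; L = 13 gives C_12. So P = C_12 = 208012.
Monotone paths in an n×n grid that stay weakly below the diagonal are counted by C_n; here n = 6. So Q = C_6 = 132.
The number of triangulations of a 10-gon is the Catalan number C_8 (index = sides − 2). So R = C_8 = 1430.
P + Q − R = 208012 + 132 − 1430 = 206714.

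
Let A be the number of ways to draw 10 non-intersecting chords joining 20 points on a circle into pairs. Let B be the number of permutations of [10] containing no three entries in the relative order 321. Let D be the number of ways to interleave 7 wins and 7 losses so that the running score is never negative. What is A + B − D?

33163

Non-crossing perfect matchings of 2n points on a circle are counted by C_n; with 20 points, n = 10. So A = C_10 = 16796.
Permutations of [n] avoiding any single length-3 pattern are counted by C_n; here n = 10. So B = C_10 = 16796.
Reading a vote for the leader as '(' and for the other as ')' turns such a sequence into a balanced string of 7 pairs, so the count is C_7. So D = C_7 = 429.
A + B − D = 16796 + 16796 − 429 = 33163.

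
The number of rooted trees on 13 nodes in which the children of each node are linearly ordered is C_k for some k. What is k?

A rooted plane tree on 13 nodes has 12 edges, and such trees are counted by C_12.

12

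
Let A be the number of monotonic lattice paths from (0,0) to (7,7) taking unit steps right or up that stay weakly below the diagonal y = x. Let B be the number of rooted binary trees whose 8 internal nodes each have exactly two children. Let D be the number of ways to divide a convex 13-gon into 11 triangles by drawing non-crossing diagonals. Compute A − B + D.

57785

Monotone paths in an n×n grid that stay weakly below the diagonal are counted by C_n; here n = 7. So A = C_7 = 429.
The number of full binary trees on 8 internal nodes is the Catalan number C_8. So B = C_8 = 1430.
A convex 13-gon is triangulated into 11 triangles, and the number of such triangulations is the Catalan number C_{13−2} = C_11. So D = C_11 = 58786.
A − B + D = 429 − 1430 + 58786 = 57785.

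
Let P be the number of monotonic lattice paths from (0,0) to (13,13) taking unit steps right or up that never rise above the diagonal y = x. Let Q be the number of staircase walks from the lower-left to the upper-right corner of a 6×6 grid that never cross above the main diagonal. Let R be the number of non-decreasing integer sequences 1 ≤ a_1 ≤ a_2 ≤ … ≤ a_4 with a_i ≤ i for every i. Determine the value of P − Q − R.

Sub-diagonal monotone paths from (0,0) to (13,13) biject with Dyck paths of semilength 13, giving C_13. So P = C_13 = 742900.
Monotone paths in an n×n grid that stay weakly below the diagonal are counted by C_n; here n = 6. So Q = C_6 = 132.
Such sub-staircase sequences of length n are counted by C_n; here n = 4. So R = C_4 = 14.
P − Q − R = 742900 − 132 − 14 = 742754.

742754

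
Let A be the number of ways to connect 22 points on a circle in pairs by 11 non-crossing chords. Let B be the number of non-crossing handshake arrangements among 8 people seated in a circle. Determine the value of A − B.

58772

Pairing 22 circle points by 11 non-crossing chords gives C_11 matchings. So A = C_11 = 58786.
With 8 = 2·4 people, non-crossing handshake pairings are non-crossing perfect matchings on a circle, counted by C_4. So B = C_4 = 14.
A − B = 58786 − 14 = 58772.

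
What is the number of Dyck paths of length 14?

429

Paths of 7 up- and 7 down-steps that never dip below the axis are Dyck paths; their count is C_7.
C_7 = C(14,7)/8 = 3432/8 = 429.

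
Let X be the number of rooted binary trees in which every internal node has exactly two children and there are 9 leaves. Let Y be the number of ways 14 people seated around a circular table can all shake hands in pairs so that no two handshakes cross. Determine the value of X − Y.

A full binary tree with L leaves has L−1 internal nodes and is counted by C_{L−1}; L = 9 gives C_8. So X = C_8 = 1430.
Non-crossing handshake pairings of 2n people are counted by C_n; 14 people gives n = 7. So Y = C_7 = 429.
X − Y = 1430 − 429 = 1001.

1001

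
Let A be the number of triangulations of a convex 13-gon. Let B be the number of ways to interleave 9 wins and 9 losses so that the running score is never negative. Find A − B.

Triangulations of a convex m-gon are counted by C_{m−2}; with m = 13 this is C_11. So A = C_11 = 58786.
Reading a vote for the leader as '(' and for the other as ')' turns such a sequence into a balanced string of 9 pairs, so the count is C_9. So B = C_9 = 4862.
A − B = 58786 − 4862 = 53924.

53924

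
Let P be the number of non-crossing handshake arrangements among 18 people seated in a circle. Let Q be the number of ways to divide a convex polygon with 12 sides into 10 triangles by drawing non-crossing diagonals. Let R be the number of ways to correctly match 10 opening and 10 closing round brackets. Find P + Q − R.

With 18 = 2·9 people, non-crossing handshake pairings are non-crossing perfect matchings on a circle, counted by C_9. So P = C_9 = 4862.
Triangulations of a convex m-gon are counted by C_{m−2}; with m = 12 this is C_10. So Q = C_10 = 16796.
A balanced arrangement of 10 bracket pairs is a Dyck word of semilength 10, so the count is C_10. So R = C_10 = 16796.
P + Q − R = 4862 + 16796 − 16796 = 4862.

4862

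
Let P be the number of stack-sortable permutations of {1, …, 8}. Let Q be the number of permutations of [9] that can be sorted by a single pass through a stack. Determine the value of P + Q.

Stack-sortable permutations are exactly the 231-avoiding ones, counted by C_n; here n = 8. So P = C_8 = 1430.
By Knuth's characterisation, the stack-sortable permutations of length 9 are the 231-avoiders, numbering C_9. So Q = C_9 = 4862.
P + Q = 1430 + 4862 = 6292.

6292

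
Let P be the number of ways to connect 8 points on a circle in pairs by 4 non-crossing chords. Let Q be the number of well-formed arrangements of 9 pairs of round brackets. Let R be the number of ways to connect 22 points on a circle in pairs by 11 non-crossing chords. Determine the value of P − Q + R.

53938

Non-crossing perfect matchings of 2n points on a circle are counted by C_n; with 8 points, n = 4. So P = C_4 = 14.
With 9 pairs the number of balanced bracket strings is the Catalan number C_9. So Q = C_9 = 4862.
Pairing 22 circle points by 11 non-crossing chords gives C_11 matchings. So R = C_11 = 58786.
P − Q + R = 14 − 4862 + 58786 = 53938.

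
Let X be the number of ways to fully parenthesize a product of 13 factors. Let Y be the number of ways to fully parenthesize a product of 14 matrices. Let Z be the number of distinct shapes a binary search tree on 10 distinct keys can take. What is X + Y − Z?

Ways to associate a product of 13 factors correspond to binary trees on 13 leaves, so the count is C_12. So X = C_12 = 208012.
Parenthesizations of m factors correspond to full binary trees with m leaves, counted by C_{m−1}; m = 14 gives C_13. So Y = C_13 = 742900.
Rooted binary trees with 10 nodes (each child slot possibly empty) number C_10. So Z = C_10 = 16796.
X + Y − Z = 208012 + 742900 − 16796 = 934116.

934116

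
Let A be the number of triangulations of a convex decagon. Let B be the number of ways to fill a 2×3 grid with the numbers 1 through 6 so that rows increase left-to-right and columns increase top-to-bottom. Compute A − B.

Triangulations of a convex m-gon are counted by C_{m−2}; with m = 10 this is C_8. So A = C_8 = 1430.
By the hook-length formula (or a Dyck-path bijection), SYT of shape 2×3 number C_3. So B = C_3 = 5.
A − B = 1430 − 5 = 1425.

1425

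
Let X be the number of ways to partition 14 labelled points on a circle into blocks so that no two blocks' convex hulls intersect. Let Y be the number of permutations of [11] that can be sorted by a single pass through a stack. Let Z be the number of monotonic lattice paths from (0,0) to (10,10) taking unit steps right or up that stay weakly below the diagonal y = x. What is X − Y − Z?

2598858

The non-crossing partitions of [14] form a lattice of size C_14. So X = C_14 = 2674440.
By Knuth's characterisation, the stack-sortable permutations of length 11 are the 231-avoiders, numbering C_11. So Y = C_11 = 58786.
Sub-diagonal monotone paths from (0,0) to (10,10) biject with Dyck paths of semilength 10, giving C_10. So Z = C_10 = 16796.
X − Y − Z = 2674440 − 58786 − 16796 = 2598858.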